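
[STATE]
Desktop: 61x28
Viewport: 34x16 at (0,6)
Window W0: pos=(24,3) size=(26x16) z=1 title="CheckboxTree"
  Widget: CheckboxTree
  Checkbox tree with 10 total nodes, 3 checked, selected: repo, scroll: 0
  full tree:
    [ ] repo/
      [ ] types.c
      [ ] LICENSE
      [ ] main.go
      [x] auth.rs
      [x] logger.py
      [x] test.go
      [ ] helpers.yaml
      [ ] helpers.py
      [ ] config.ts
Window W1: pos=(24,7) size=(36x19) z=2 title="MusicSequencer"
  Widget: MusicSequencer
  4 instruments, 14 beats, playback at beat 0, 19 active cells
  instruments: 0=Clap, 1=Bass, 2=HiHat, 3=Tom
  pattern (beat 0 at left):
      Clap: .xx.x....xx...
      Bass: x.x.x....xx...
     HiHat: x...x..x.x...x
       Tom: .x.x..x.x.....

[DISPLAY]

                        ┃>[-] repo
                        ┏━━━━━━━━━
                        ┃ MusicSeq
                        ┠─────────
                        ┃      ▼12
                        ┃  Clap·██
                        ┃  Bass█·█
                        ┃ HiHat█··
                        ┃   Tom·█·
                        ┃         
                        ┃         
                        ┃         
                        ┃         
                        ┃         
                        ┃         
                        ┃         


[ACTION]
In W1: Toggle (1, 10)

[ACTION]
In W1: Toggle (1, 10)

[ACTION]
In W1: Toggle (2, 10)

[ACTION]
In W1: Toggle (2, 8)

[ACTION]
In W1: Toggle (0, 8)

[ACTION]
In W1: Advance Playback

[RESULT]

                        ┃>[-] repo
                        ┏━━━━━━━━━
                        ┃ MusicSeq
                        ┠─────────
                        ┃      0▼2
                        ┃  Clap·██
                        ┃  Bass█·█
                        ┃ HiHat█··
                        ┃   Tom·█·
                        ┃         
                        ┃         
                        ┃         
                        ┃         
                        ┃         
                        ┃         
                        ┃         


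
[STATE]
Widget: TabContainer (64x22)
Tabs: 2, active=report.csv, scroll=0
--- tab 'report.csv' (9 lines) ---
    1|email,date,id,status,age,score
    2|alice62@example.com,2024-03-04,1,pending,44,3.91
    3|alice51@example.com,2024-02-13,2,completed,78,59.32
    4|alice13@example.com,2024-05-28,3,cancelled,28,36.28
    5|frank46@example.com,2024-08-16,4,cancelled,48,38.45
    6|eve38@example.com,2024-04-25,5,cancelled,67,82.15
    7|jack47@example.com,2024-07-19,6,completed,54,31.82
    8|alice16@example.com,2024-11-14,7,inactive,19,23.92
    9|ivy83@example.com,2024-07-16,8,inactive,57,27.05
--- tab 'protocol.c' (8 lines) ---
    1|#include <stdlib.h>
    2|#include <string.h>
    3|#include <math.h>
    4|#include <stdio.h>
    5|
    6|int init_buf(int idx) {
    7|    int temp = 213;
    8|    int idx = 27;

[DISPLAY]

[report.csv]│ protocol.c                                        
────────────────────────────────────────────────────────────────
email,date,id,status,age,score                                  
alice62@example.com,2024-03-04,1,pending,44,3.91                
alice51@example.com,2024-02-13,2,completed,78,59.32             
alice13@example.com,2024-05-28,3,cancelled,28,36.28             
frank46@example.com,2024-08-16,4,cancelled,48,38.45             
eve38@example.com,2024-04-25,5,cancelled,67,82.15               
jack47@example.com,2024-07-19,6,completed,54,31.82              
alice16@example.com,2024-11-14,7,inactive,19,23.92              
ivy83@example.com,2024-07-16,8,inactive,57,27.05                
                                                                
                                                                
                                                                
                                                                
                                                                
                                                                
                                                                
                                                                
                                                                
                                                                
                                                                


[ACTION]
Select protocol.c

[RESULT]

 report.csv │[protocol.c]                                       
────────────────────────────────────────────────────────────────
#include <stdlib.h>                                             
#include <string.h>                                             
#include <math.h>                                               
#include <stdio.h>                                              
                                                                
int init_buf(int idx) {                                         
    int temp = 213;                                             
    int idx = 27;                                               
                                                                
                                                                
                                                                
                                                                
                                                                
                                                                
                                                                
                                                                
                                                                
                                                                
                                                                
                                                                


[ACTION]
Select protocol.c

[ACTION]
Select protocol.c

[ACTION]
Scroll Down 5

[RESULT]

 report.csv │[protocol.c]                                       
────────────────────────────────────────────────────────────────
int init_buf(int idx) {                                         
    int temp = 213;                                             
    int idx = 27;                                               
                                                                
                                                                
                                                                
                                                                
                                                                
                                                                
                                                                
                                                                
                                                                
                                                                
                                                                
                                                                
                                                                
                                                                
                                                                
                                                                
                                                                


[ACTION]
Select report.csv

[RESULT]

[report.csv]│ protocol.c                                        
────────────────────────────────────────────────────────────────
email,date,id,status,age,score                                  
alice62@example.com,2024-03-04,1,pending,44,3.91                
alice51@example.com,2024-02-13,2,completed,78,59.32             
alice13@example.com,2024-05-28,3,cancelled,28,36.28             
frank46@example.com,2024-08-16,4,cancelled,48,38.45             
eve38@example.com,2024-04-25,5,cancelled,67,82.15               
jack47@example.com,2024-07-19,6,completed,54,31.82              
alice16@example.com,2024-11-14,7,inactive,19,23.92              
ivy83@example.com,2024-07-16,8,inactive,57,27.05                
                                                                
                                                                
                                                                
                                                                
                                                                
                                                                
                                                                
                                                                
                                                                
                                                                
                                                                


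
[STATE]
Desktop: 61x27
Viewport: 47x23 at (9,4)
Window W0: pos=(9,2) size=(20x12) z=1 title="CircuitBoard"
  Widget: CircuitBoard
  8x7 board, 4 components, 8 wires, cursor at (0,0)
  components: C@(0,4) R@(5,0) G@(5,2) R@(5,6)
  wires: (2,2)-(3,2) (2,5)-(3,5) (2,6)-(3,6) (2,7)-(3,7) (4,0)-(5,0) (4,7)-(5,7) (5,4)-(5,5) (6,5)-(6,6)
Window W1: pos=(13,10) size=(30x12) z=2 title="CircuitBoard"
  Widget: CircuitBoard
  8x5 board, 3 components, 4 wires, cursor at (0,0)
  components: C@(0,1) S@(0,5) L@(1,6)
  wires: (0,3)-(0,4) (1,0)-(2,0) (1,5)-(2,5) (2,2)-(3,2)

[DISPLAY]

┠──────────────────┨                           
┃   0 1 2 3 4 5 6 7┃                           
┃0  [.]            ┃                           
┃                  ┃                           
┃1                 ┃                           
┃                  ┃                           
┃2  ┏━━━━━━━━━━━━━━━━━━━━━━━━━━━━┓             
┃   ┃ CircuitBoard               ┃             
┃3  ┠────────────────────────────┨             
┗━━━┃   0 1 2 3 4 5 6 7          ┃             
    ┃0  [.]  C       · ─ ·   S   ┃             
    ┃                            ┃             
    ┃1   ·                   ·   ┃             
    ┃    │                   │   ┃             
    ┃2   ·       ·           ·   ┃             
    ┃            │               ┃             
    ┃3           ·               ┃             
    ┗━━━━━━━━━━━━━━━━━━━━━━━━━━━━┛             
                                               
                                               
                                               
                                               
                                               


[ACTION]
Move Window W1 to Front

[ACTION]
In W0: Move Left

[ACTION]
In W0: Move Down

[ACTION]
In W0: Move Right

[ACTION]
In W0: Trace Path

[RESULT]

┠──────────────────┨                           
┃   0 1 2 3 4 5 6 7┃                           
┃0                 ┃                           
┃                  ┃                           
┃1      [.]        ┃                           
┃                  ┃                           
┃2  ┏━━━━━━━━━━━━━━━━━━━━━━━━━━━━┓             
┃   ┃ CircuitBoard               ┃             
┃3  ┠────────────────────────────┨             
┗━━━┃   0 1 2 3 4 5 6 7          ┃             
    ┃0  [.]  C       · ─ ·   S   ┃             
    ┃                            ┃             
    ┃1   ·                   ·   ┃             
    ┃    │                   │   ┃             
    ┃2   ·       ·           ·   ┃             
    ┃            │               ┃             
    ┃3           ·               ┃             
    ┗━━━━━━━━━━━━━━━━━━━━━━━━━━━━┛             
                                               
                                               
                                               
                                               
                                               


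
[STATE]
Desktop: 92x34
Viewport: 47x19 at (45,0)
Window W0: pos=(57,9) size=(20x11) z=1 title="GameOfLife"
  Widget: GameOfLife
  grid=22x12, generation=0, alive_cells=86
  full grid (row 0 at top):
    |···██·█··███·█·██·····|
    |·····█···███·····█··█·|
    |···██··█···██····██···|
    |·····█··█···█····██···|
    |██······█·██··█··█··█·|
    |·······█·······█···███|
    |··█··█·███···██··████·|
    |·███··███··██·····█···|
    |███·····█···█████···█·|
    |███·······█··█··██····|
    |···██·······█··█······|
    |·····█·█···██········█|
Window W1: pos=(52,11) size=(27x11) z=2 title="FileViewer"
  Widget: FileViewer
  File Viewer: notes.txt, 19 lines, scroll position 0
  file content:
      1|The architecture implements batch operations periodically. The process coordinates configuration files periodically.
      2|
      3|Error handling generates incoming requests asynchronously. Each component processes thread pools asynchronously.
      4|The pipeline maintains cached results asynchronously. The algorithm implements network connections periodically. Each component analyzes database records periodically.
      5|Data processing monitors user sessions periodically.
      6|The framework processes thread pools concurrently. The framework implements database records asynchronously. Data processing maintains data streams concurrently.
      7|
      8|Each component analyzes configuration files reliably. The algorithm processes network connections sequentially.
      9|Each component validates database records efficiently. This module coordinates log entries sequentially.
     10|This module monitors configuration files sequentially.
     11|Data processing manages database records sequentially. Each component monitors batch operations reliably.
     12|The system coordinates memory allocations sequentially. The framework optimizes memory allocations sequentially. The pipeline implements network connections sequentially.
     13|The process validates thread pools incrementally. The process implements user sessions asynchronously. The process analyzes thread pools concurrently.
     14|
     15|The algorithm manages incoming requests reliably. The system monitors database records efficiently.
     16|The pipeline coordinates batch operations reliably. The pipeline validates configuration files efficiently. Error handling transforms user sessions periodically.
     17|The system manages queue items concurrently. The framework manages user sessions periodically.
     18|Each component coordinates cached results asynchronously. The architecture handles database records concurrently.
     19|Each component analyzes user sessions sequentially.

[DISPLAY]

                                               
                                               
                                               
                                               
                                               
                                               
                                               
                                               
                                               
            ┏━━━━━━━━━━━━━━━━━━┓               
            ┃ GameOfLife       ┃               
       ┏━━━━━━━━━━━━━━━━━━━━━━━━━┓             
       ┃ FileViewer              ┃             
       ┠─────────────────────────┨             
       ┃The architecture impleme▲┃             
       ┃                        █┃             
       ┃Error handling generates░┃             
       ┃The pipeline maintains c░┃             
       ┃Data processing monitors░┃             


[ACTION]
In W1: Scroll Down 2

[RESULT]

                                               
                                               
                                               
                                               
                                               
                                               
                                               
                                               
                                               
            ┏━━━━━━━━━━━━━━━━━━┓               
            ┃ GameOfLife       ┃               
       ┏━━━━━━━━━━━━━━━━━━━━━━━━━┓             
       ┃ FileViewer              ┃             
       ┠─────────────────────────┨             
       ┃Error handling generates▲┃             
       ┃The pipeline maintains c█┃             
       ┃Data processing monitors░┃             
       ┃The framework processes ░┃             
       ┃                        ░┃             


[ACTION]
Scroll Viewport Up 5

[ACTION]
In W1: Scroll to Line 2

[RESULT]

                                               
                                               
                                               
                                               
                                               
                                               
                                               
                                               
                                               
            ┏━━━━━━━━━━━━━━━━━━┓               
            ┃ GameOfLife       ┃               
       ┏━━━━━━━━━━━━━━━━━━━━━━━━━┓             
       ┃ FileViewer              ┃             
       ┠─────────────────────────┨             
       ┃                        ▲┃             
       ┃Error handling generates█┃             
       ┃The pipeline maintains c░┃             
       ┃Data processing monitors░┃             
       ┃The framework processes ░┃             


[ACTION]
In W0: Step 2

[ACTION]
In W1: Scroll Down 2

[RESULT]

                                               
                                               
                                               
                                               
                                               
                                               
                                               
                                               
                                               
            ┏━━━━━━━━━━━━━━━━━━┓               
            ┃ GameOfLife       ┃               
       ┏━━━━━━━━━━━━━━━━━━━━━━━━━┓             
       ┃ FileViewer              ┃             
       ┠─────────────────────────┨             
       ┃The pipeline maintains c▲┃             
       ┃Data processing monitors░┃             
       ┃The framework processes █┃             
       ┃                        ░┃             
       ┃Each component analyzes ░┃             


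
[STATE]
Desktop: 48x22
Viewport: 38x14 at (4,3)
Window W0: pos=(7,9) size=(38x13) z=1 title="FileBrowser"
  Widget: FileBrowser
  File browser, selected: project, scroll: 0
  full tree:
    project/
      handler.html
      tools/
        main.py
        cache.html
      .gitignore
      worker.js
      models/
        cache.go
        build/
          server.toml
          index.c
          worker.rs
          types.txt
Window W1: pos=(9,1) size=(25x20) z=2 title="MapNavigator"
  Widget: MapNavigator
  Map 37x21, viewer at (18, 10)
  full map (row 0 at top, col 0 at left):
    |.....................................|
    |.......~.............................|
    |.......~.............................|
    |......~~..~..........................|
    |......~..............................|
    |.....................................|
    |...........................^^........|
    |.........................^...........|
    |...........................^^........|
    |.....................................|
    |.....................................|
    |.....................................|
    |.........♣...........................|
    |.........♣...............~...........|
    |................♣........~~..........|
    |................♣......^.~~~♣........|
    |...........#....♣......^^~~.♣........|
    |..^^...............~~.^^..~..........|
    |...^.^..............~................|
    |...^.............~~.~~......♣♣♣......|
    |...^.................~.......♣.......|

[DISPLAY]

     ┠───────────────────────┨        
     ┃~......................┃        
     ┃~..~...................┃        
     ┃.......................┃        
     ┃.......................┃        
     ┃....................^^.┃        
   ┏━┃..................^....┃━━━━━━━━
   ┃ ┃....................^^.┃        
   ┠─┃.......................┃────────
   ┃>┃...........@...........┃        
   ┃ ┃.......................┃        
   ┃ ┃..♣....................┃        
   ┃ ┃..♣...............~....┃        
   ┃ ┃.........♣........~~...┃        


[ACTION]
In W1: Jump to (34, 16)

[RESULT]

     ┠───────────────────────┨        
     ┃....^^........         ┃        
     ┃..............         ┃        
     ┃..............         ┃        
     ┃..............         ┃        
     ┃..............         ┃        
   ┏━┃..~...........         ┃━━━━━━━━
   ┃ ┃..~~..........         ┃        
   ┠─┃^.~~~♣........         ┃────────
   ┃>┃^^~~.♣.....@..         ┃        
   ┃ ┃^..~..........         ┃        
   ┃ ┃..............         ┃        
   ┃ ┃.....♣♣♣......         ┃        
   ┃ ┃......♣.......         ┃        


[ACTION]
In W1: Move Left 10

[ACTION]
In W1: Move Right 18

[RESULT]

     ┠───────────────────────┨        
     ┃..^^........           ┃        
     ┃............           ┃        
     ┃............           ┃        
     ┃............           ┃        
     ┃............           ┃        
   ┏━┃~...........           ┃━━━━━━━━
   ┃ ┃~~..........           ┃        
   ┠─┃~~~♣........           ┃────────
   ┃>┃~~.♣.......@           ┃        
   ┃ ┃.~..........           ┃        
   ┃ ┃............           ┃        
   ┃ ┃...♣♣♣......           ┃        
   ┃ ┃....♣.......           ┃        


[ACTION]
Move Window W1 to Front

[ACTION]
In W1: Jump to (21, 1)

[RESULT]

     ┠───────────────────────┨        
     ┃                       ┃        
     ┃                       ┃        
     ┃                       ┃        
     ┃                       ┃        
     ┃                       ┃        
   ┏━┃                       ┃━━━━━━━━
   ┃ ┃                       ┃        
   ┠─┃.......................┃────────
   ┃>┃...........@...........┃        
   ┃ ┃.......................┃        
   ┃ ┃~......................┃        
   ┃ ┃.......................┃        
   ┃ ┃.......................┃        


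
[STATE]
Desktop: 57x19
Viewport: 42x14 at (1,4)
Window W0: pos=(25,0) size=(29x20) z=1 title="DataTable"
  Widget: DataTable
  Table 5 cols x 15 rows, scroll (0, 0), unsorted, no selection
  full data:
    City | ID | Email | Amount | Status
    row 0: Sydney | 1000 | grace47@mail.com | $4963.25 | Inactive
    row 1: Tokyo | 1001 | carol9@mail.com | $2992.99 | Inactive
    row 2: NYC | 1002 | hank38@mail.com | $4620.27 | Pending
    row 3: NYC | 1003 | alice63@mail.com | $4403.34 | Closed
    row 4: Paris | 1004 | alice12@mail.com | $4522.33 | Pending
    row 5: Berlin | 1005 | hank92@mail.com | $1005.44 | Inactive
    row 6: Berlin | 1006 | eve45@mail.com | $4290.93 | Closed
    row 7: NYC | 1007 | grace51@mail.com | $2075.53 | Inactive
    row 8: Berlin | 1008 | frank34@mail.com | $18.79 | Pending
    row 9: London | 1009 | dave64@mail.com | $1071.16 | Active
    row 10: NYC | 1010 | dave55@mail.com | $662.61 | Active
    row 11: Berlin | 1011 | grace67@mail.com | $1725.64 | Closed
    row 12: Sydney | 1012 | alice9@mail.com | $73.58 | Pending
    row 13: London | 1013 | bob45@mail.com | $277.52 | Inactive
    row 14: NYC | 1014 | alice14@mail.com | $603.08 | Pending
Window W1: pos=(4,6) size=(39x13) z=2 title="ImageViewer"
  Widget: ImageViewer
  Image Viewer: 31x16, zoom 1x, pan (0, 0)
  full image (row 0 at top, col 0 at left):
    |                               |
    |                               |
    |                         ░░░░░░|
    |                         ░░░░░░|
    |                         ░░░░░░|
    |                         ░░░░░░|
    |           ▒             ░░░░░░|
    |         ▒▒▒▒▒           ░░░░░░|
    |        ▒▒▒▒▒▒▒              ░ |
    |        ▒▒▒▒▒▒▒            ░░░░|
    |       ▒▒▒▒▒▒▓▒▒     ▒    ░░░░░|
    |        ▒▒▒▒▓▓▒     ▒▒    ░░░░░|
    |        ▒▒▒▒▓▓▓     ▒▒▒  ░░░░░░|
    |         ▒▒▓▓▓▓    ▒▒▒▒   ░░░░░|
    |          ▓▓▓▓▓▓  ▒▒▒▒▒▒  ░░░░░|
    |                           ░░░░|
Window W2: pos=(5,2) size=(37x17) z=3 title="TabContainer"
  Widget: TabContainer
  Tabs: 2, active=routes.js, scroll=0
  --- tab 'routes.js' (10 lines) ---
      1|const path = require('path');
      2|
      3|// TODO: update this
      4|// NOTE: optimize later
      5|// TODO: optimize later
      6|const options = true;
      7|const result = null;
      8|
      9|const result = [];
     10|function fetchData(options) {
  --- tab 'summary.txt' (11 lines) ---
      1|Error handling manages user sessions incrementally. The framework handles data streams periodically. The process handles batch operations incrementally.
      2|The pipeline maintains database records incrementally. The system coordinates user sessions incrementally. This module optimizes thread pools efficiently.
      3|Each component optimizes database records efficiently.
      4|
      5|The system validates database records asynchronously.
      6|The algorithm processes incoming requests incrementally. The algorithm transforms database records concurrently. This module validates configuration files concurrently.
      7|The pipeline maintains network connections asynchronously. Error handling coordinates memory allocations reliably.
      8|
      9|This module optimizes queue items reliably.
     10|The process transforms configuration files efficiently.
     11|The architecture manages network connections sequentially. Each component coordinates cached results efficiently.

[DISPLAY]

    ┠───────────────────────────────────┨─
    ┃[routes.js]│ summary.txt           ┃e
   ┏┃───────────────────────────────────┃┓
   ┃┃const path = require('path');      ┃┃
   ┠┃                                   ┃┨
   ┃┃// TODO: update this               ┃┃
   ┃┃// NOTE: optimize later            ┃┃
   ┃┃// TODO: optimize later            ┃┃
   ┃┃const options = true;              ┃┃
   ┃┃const result = null;               ┃┃
   ┃┃                                   ┃┃
   ┃┃const result = [];                 ┃┃
   ┃┃function fetchData(options) {      ┃┃
   ┃┃                                   ┃┃


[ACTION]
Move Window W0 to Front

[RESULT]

    ┠───────────────────┃──────┼────┼─────
    ┃[routes.js]│ summar┃Sydney│1000│grace
   ┏┃───────────────────┃Tokyo │1001│carol
   ┃┃const path = requir┃NYC   │1002│hank3
   ┠┃                   ┃NYC   │1003│alice
   ┃┃// TODO: update thi┃Paris │1004│alice
   ┃┃// NOTE: optimize l┃Berlin│1005│hank9
   ┃┃// TODO: optimize l┃Berlin│1006│eve45
   ┃┃const options = tru┃NYC   │1007│grace
   ┃┃const result = null┃Berlin│1008│frank
   ┃┃                   ┃London│1009│dave6
   ┃┃const result = []; ┃NYC   │1010│dave5
   ┃┃function fetchData(┃Berlin│1011│grace
   ┃┃                   ┃Sydney│1012│alice


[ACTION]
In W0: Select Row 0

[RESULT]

    ┠───────────────────┃──────┼────┼─────
    ┃[routes.js]│ summar┃>ydney│1000│grace
   ┏┃───────────────────┃Tokyo │1001│carol
   ┃┃const path = requir┃NYC   │1002│hank3
   ┠┃                   ┃NYC   │1003│alice
   ┃┃// TODO: update thi┃Paris │1004│alice
   ┃┃// NOTE: optimize l┃Berlin│1005│hank9
   ┃┃// TODO: optimize l┃Berlin│1006│eve45
   ┃┃const options = tru┃NYC   │1007│grace
   ┃┃const result = null┃Berlin│1008│frank
   ┃┃                   ┃London│1009│dave6
   ┃┃const result = []; ┃NYC   │1010│dave5
   ┃┃function fetchData(┃Berlin│1011│grace
   ┃┃                   ┃Sydney│1012│alice


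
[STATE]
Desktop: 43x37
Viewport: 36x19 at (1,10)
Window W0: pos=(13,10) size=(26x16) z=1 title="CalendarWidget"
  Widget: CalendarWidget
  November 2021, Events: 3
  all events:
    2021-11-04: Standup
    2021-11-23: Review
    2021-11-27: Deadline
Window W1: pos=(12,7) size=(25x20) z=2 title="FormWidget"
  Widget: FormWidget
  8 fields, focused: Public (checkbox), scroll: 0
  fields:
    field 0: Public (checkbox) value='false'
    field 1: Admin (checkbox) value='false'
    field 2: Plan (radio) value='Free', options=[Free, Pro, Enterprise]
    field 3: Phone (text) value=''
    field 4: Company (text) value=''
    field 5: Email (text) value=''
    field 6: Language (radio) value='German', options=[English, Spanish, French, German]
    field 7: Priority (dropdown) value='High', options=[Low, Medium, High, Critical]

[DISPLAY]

           ┃> Public:     [ ]      ┃
           ┃  Admin:      [ ]      ┃
           ┃  Plan:       (●) Free ┃
           ┃  Phone:      [       ]┃
           ┃  Company:    [       ]┃
           ┃  Email:      [       ]┃
           ┃  Language:   ( ) Engli┃
           ┃  Priority:   [High  ▼]┃
           ┃                       ┃
           ┃                       ┃
           ┃                       ┃
           ┃                       ┃
           ┃                       ┃
           ┃                       ┃
           ┃                       ┃
           ┃                       ┃
           ┗━━━━━━━━━━━━━━━━━━━━━━━┛
                                    
                                    


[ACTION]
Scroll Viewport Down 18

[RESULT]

           ┃                       ┃
           ┃                       ┃
           ┃                       ┃
           ┃                       ┃
           ┃                       ┃
           ┃                       ┃
           ┃                       ┃
           ┃                       ┃
           ┗━━━━━━━━━━━━━━━━━━━━━━━┛
                                    
                                    
                                    
                                    
                                    
                                    
                                    
                                    
                                    
                                    


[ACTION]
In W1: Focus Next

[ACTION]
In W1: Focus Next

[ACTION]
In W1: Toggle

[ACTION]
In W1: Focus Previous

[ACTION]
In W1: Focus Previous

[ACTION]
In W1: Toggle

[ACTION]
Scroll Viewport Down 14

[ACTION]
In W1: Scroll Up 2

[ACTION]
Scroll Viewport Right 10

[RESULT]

     ┃                       ┃ ┃    
     ┃                       ┃ ┃    
     ┃                       ┃ ┃    
     ┃                       ┃ ┃    
     ┃                       ┃ ┃    
     ┃                       ┃ ┃    
     ┃                       ┃ ┃    
     ┃                       ┃━┛    
     ┗━━━━━━━━━━━━━━━━━━━━━━━┛      
                                    
                                    
                                    
                                    
                                    
                                    
                                    
                                    
                                    
                                    


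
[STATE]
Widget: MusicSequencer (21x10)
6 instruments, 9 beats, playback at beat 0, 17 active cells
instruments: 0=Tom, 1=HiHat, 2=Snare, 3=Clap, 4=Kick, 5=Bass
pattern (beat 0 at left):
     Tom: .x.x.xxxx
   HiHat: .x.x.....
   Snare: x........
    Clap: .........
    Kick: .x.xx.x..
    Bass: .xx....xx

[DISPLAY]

      ▼12345678      
   Tom·█·█·████      
 HiHat·█·█·····      
 Snare█········      
  Clap·········      
  Kick·█·██·█··      
  Bass·██····██      
                     
                     
                     


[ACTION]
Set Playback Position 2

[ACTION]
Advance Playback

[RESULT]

      012▼45678      
   Tom·█·█·████      
 HiHat·█·█·····      
 Snare█········      
  Clap·········      
  Kick·█·██·█··      
  Bass·██····██      
                     
                     
                     


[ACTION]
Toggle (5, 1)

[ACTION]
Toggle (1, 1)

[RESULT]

      012▼45678      
   Tom·█·█·████      
 HiHat···█·····      
 Snare█········      
  Clap·········      
  Kick·█·██·█··      
  Bass··█····██      
                     
                     
                     


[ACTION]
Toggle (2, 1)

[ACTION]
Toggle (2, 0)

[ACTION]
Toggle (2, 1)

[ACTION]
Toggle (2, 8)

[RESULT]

      012▼45678      
   Tom·█·█·████      
 HiHat···█·····      
 Snare········█      
  Clap·········      
  Kick·█·██·█··      
  Bass··█····██      
                     
                     
                     


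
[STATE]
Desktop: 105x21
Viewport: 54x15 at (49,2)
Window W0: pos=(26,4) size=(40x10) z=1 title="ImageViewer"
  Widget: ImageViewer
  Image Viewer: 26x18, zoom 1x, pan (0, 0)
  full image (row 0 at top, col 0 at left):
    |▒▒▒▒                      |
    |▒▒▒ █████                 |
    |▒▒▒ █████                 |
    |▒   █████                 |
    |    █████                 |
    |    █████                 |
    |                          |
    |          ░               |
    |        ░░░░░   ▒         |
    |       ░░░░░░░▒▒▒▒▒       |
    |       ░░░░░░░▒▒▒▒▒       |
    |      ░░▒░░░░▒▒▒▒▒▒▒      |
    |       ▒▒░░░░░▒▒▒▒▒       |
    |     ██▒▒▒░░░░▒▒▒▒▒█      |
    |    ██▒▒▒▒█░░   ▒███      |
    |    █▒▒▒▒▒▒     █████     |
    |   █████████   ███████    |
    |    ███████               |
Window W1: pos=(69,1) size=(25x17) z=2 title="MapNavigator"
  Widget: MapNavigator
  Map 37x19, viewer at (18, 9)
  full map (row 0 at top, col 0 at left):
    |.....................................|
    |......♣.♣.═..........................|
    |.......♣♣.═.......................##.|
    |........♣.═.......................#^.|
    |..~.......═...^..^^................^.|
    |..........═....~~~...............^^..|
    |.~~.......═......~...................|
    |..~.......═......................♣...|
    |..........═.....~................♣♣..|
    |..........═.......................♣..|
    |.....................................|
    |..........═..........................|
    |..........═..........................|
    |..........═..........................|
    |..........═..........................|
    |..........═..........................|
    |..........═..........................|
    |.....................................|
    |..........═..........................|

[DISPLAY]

                    ┃ MapNavigator          ┃         
                    ┠───────────────────────┨         
━━━━━━━━━━━━━━━━┓   ┃.♣.═...................┃         
                ┃   ┃...═...^..^^...........┃         
────────────────┨   ┃...═....~~~............┃         
                ┃   ┃...═......~............┃         
                ┃   ┃...═...................┃         
                ┃   ┃...═.....~.............┃         
                ┃   ┃...═.......@...........┃         
                ┃   ┃.......................┃         
                ┃   ┃...═...................┃         
━━━━━━━━━━━━━━━━┛   ┃...═...................┃         
                    ┃...═...................┃         
                    ┃...═...................┃         
                    ┃...═...................┃         


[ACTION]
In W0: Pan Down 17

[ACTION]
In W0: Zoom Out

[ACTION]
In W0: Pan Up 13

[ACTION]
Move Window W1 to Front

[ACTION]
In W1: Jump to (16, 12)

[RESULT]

                    ┃ MapNavigator          ┃         
                    ┠───────────────────────┨         
━━━━━━━━━━━━━━━━┓   ┃.....═......~..........┃         
                ┃   ┃.....═.................┃         
────────────────┨   ┃.....═.....~...........┃         
                ┃   ┃.....═.................┃         
                ┃   ┃.......................┃         
                ┃   ┃.....═.................┃         
                ┃   ┃.....═.....@...........┃         
                ┃   ┃.....═.................┃         
                ┃   ┃.....═.................┃         
━━━━━━━━━━━━━━━━┛   ┃.....═.................┃         
                    ┃.....═.................┃         
                    ┃.......................┃         
                    ┃.....═.................┃         
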